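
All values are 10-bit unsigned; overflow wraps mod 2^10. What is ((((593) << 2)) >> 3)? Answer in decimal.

593 = 1001010001
→ << 2 (mod 2^10) → 0101000100 = 324
→ >> 3 → 0000101000 = 40

40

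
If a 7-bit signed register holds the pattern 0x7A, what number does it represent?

-6

pattern = 1111010 (MSB is 1 ⇒ negative)
Invert: 0000101, add 1 → 0000110 = 6, so the value is -6.
(Equivalently: 122 - 2^7 = 122 - 128 = -6.)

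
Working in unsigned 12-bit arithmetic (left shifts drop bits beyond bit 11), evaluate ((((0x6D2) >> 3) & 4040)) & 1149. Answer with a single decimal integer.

0x6D2 = 011011010010
→ >> 3 → 000011011010 = 218
4040 = 111111001000
→ & → 000011001000 = 200
1149 = 010001111101
→ & → 000001001000 = 72

72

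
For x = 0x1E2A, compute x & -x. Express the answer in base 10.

2

x = 1111000101010 = 7722
-x (two's complement) = …0000111010110
AND   = 0000000000010 = 2
(x & -x isolates the lowest set bit of x.)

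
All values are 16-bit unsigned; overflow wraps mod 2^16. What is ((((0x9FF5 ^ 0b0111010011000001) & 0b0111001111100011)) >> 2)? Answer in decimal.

6344

0x9FF5 = 1001111111110101
0b0111010011000001 = 0111010011000001
→ ^ → 1110101100110100 = 60212
0b0111001111100011 = 0111001111100011
→ & → 0110001100100000 = 25376
→ >> 2 → 0001100011001000 = 6344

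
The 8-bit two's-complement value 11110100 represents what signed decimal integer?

-12

pattern = 11110100 (MSB is 1 ⇒ negative)
Invert: 00001011, add 1 → 00001100 = 12, so the value is -12.
(Equivalently: 244 - 2^8 = 244 - 256 = -12.)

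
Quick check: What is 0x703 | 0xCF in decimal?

0x703 = 11100000011
0xCF = 00011001111
 OR → 11111001111 = 1999

1999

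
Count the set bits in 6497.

6

6497 = 1100101100001
Count the 1s: 1 + 1 + 1 + 1 + 1 + 1 = 6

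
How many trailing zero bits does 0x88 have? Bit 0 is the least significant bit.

0x88 = 10001000
Trailing zeros: 3, so the lowest set bit is bit 3 (value 8).

3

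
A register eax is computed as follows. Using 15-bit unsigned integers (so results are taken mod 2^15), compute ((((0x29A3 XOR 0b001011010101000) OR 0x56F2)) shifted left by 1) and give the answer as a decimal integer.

0x29A3 = 010100110100011
0b001011010101000 = 001011010101000
→ XOR → 011111100001011 = 16139
0x56F2 = 101011011110010
→ OR → 111111111111011 = 32763
→ shifted left by 1 (mod 2^15) → 111111111110110 = 32758

32758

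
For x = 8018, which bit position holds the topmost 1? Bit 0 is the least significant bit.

8018 = 1111101010010
The topmost 1 is at position 12 (since 2^12 = 4096 ≤ 8018 < 8192).

12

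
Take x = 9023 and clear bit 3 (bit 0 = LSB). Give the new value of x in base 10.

9015

x = 010001100111111
bit 3 is currently 1; clear it via x & ~(1 << 3) = x & ~8
→ 010001100110111 = 9015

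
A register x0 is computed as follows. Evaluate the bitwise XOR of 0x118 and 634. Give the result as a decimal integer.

0x118 = 0100011000
634 = 1001111010
XOR → 1101100010 = 866

866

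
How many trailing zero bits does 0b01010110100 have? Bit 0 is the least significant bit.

2

0b01010110100 = 1010110100
Trailing zeros: 2, so the lowest set bit is bit 2 (value 4).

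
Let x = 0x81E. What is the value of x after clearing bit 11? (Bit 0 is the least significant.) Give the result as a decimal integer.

30

x = 100000011110
bit 11 is currently 1; clear it via x & ~(1 << 11) = x & ~2048
→ 000000011110 = 30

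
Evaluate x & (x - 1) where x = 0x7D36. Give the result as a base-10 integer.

32052

x = 111110100110110 = 32054
x - 1 = 111110100110101
AND   = 111110100110100 = 32052
(x & (x - 1) clears the lowest set bit of x.)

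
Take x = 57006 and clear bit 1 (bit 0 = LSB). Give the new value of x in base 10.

x = 1101111010101110
bit 1 is currently 1; clear it via x & ~(1 << 1) = x & ~2
→ 1101111010101100 = 57004

57004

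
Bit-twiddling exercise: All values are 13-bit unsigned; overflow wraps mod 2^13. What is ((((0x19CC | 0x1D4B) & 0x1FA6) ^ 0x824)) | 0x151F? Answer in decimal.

5567

0x19CC = 1100111001100
0x1D4B = 1110101001011
→ | → 1110111001111 = 7631
0x1FA6 = 1111110100110
→ & → 1110110000110 = 7558
0x824 = 0100000100100
→ ^ → 1010110100010 = 5538
0x151F = 1010100011111
→ | → 1010110111111 = 5567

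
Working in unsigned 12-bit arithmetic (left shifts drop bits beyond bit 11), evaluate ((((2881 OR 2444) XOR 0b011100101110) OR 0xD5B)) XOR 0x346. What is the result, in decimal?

3773

2881 = 101101000001
2444 = 100110001100
→ OR → 101111001101 = 3021
0b011100101110 = 011100101110
→ XOR → 110011100011 = 3299
0xD5B = 110101011011
→ OR → 110111111011 = 3579
0x346 = 001101000110
→ XOR → 111010111101 = 3773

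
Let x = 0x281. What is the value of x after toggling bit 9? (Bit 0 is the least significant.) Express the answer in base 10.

129

x = 1010000001
bit 9 is currently 1; toggle it via x ^ (1 << 9) = x ^ 512
→ 0010000001 = 129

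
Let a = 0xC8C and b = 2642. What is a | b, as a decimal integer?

0xC8C = 110010001100
2642 = 101001010010
 OR → 111011011110 = 3806

3806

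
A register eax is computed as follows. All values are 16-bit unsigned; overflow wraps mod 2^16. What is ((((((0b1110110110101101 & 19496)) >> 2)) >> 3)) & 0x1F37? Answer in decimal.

0b1110110110101101 = 1110110110101101
19496 = 0100110000101000
→ & → 0100110000101000 = 19496
→ >> 2 → 0001001100001010 = 4874
→ >> 3 → 0000001001100001 = 609
0x1F37 = 0001111100110111
→ & → 0000001000100001 = 545

545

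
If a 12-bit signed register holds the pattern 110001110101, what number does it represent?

-907

pattern = 110001110101 (MSB is 1 ⇒ negative)
Invert: 001110001010, add 1 → 001110001011 = 907, so the value is -907.
(Equivalently: 3189 - 2^12 = 3189 - 4096 = -907.)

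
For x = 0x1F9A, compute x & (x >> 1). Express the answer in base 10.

3976

x = 1111110011010 = 8090
x>>1 = 0111111001101
AND  = 0111110001000 = 3976
(x & (x >> 1) has a 1 wherever x has two consecutive 1 bits.)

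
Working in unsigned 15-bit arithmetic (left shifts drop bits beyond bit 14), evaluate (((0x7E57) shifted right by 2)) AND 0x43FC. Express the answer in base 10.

916

0x7E57 = 111111001010111
→ shifted right by 2 → 001111110010101 = 8085
0x43FC = 100001111111100
→ AND → 000001110010100 = 916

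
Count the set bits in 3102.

3102 = 110000011110
Count the 1s: 1 + 1 + 1 + 1 + 1 + 1 = 6

6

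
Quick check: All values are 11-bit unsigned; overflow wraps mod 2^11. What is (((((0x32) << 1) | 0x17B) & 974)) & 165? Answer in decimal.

0x32 = 00000110010
→ << 1 (mod 2^11) → 00001100100 = 100
0x17B = 00101111011
→ | → 00101111111 = 383
974 = 01111001110
→ & → 00101001110 = 334
165 = 00010100101
→ & → 00000000100 = 4

4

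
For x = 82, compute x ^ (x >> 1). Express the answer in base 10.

123

x = 1010010 = 82
x>>1 = 0101001
XOR  = 1111011 = 123
(x ^ (x >> 1) gives the standard binary-reflected Gray code of x.)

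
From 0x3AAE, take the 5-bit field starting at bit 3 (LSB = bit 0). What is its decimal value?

v = 11101010101110
Shift right by 3: 11101010101
Mask low 5 bits: 10101 = 21

21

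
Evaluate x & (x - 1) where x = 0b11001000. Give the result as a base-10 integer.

x = 11001000 = 200
x - 1 = 11000111
AND   = 11000000 = 192
(x & (x - 1) clears the lowest set bit of x.)

192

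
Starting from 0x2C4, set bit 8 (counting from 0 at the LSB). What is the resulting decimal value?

964

x = 01011000100
bit 8 is currently 0; set it via x | (1 << 8) = x | 256
→ 01111000100 = 964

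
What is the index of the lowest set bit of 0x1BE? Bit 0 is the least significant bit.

0x1BE = 110111110
Trailing zeros: 1, so the lowest set bit is bit 1 (value 2).

1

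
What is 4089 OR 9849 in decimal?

12281

4089 = 00111111111001
9849 = 10011001111001
 OR → 10111111111001 = 12281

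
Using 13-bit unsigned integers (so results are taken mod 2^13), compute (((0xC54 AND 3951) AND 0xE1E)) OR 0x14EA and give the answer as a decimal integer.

7406

0xC54 = 0110001010100
3951 = 0111101101111
→ AND → 0110001000100 = 3140
0xE1E = 0111000011110
→ AND → 0110000000100 = 3076
0x14EA = 1010011101010
→ OR → 1110011101110 = 7406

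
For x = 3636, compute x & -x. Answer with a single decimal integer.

x = 111000110100 = 3636
-x (two's complement) = …000111001100
AND   = 000000000100 = 4
(x & -x isolates the lowest set bit of x.)

4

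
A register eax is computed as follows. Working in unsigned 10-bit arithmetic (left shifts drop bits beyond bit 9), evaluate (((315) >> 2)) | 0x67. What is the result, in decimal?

111

315 = 0100111011
→ >> 2 → 0001001110 = 78
0x67 = 0001100111
→ | → 0001101111 = 111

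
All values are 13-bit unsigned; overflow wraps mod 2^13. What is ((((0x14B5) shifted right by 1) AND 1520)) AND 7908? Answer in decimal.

0x14B5 = 1010010110101
→ shifted right by 1 → 0101001011010 = 2650
1520 = 0010111110000
→ AND → 0000001010000 = 80
7908 = 1111011100100
→ AND → 0000001000000 = 64

64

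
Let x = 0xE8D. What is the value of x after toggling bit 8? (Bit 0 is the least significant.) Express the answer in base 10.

x = 111010001101
bit 8 is currently 0; toggle it via x ^ (1 << 8) = x ^ 256
→ 111110001101 = 3981

3981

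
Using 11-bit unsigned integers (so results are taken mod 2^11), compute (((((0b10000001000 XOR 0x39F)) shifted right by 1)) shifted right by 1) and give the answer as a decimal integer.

0b10000001000 = 10000001000
0x39F = 01110011111
→ XOR → 11110010111 = 1943
→ shifted right by 1 → 01111001011 = 971
→ shifted right by 1 → 00111100101 = 485

485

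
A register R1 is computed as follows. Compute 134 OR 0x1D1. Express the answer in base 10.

471

134 = 010000110
0x1D1 = 111010001
 OR → 111010111 = 471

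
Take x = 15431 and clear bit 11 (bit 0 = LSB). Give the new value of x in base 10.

13383

x = 11110001000111
bit 11 is currently 1; clear it via x & ~(1 << 11) = x & ~2048
→ 11010001000111 = 13383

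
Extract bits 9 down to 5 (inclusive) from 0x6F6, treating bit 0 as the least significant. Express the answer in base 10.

23

v = 11011110110
Shift right by 5: 110111
Mask low 5 bits: 10111 = 23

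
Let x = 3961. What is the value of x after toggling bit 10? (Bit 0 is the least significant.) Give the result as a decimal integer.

x = 111101111001
bit 10 is currently 1; toggle it via x ^ (1 << 10) = x ^ 1024
→ 101101111001 = 2937

2937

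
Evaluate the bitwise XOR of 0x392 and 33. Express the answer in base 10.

947

0x392 = 1110010010
33 = 0000100001
XOR → 1110110011 = 947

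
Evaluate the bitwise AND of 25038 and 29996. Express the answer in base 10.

25038 = 110000111001110
29996 = 111010100101100
AND → 110000100001100 = 24844

24844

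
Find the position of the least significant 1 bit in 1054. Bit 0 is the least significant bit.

1

1054 = 10000011110
Trailing zeros: 1, so the lowest set bit is bit 1 (value 2).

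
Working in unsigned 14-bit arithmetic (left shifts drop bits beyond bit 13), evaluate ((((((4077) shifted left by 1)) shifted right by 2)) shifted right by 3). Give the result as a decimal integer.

4077 = 00111111101101
→ shifted left by 1 (mod 2^14) → 01111111011010 = 8154
→ shifted right by 2 → 00011111110110 = 2038
→ shifted right by 3 → 00000011111110 = 254

254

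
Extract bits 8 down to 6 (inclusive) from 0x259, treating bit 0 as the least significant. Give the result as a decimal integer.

1

v = 1001011001
Shift right by 6: 1001
Mask low 3 bits: 001 = 1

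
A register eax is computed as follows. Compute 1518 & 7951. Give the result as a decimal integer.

1294

1518 = 0010111101110
7951 = 1111100001111
AND → 0010100001110 = 1294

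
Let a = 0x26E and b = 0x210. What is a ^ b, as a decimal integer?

126

0x26E = 1001101110
0x210 = 1000010000
XOR → 0001111110 = 126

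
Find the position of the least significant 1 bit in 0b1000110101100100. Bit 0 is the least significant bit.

0b1000110101100100 = 1000110101100100
Trailing zeros: 2, so the lowest set bit is bit 2 (value 4).

2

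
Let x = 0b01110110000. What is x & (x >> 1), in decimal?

x = 1110110000 = 944
x>>1 = 0111011000
AND  = 0110010000 = 400
(x & (x >> 1) has a 1 wherever x has two consecutive 1 bits.)

400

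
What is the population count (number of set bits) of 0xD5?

0xD5 = 11010101
Count the 1s: 1 + 1 + 1 + 1 + 1 = 5

5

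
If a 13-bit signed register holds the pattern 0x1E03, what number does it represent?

pattern = 1111000000011 (MSB is 1 ⇒ negative)
Invert: 0000111111100, add 1 → 0000111111101 = 509, so the value is -509.
(Equivalently: 7683 - 2^13 = 7683 - 8192 = -509.)

-509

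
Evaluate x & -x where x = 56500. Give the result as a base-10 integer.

x = 1101110010110100 = 56500
-x (two's complement) = …0010001101001100
AND   = 0000000000000100 = 4
(x & -x isolates the lowest set bit of x.)

4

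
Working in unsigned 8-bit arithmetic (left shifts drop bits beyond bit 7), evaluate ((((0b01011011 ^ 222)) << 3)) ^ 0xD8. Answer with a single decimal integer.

240

0b01011011 = 01011011
222 = 11011110
→ ^ → 10000101 = 133
→ << 3 (mod 2^8) → 00101000 = 40
0xD8 = 11011000
→ ^ → 11110000 = 240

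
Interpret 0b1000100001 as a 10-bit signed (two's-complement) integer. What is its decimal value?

pattern = 1000100001 (MSB is 1 ⇒ negative)
Invert: 0111011110, add 1 → 0111011111 = 479, so the value is -479.
(Equivalently: 545 - 2^10 = 545 - 1024 = -479.)

-479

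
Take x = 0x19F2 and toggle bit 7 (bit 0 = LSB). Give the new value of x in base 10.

6514

x = 01100111110010
bit 7 is currently 1; toggle it via x ^ (1 << 7) = x ^ 128
→ 01100101110010 = 6514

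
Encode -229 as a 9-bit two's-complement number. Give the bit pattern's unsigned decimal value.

283

229 in 9 bits: 011100101
Invert: 100011010
Add 1:  100011011 = 283
(Check: 2^9 - 229 = 512 - 229 = 283.)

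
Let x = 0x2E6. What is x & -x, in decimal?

x = 1011100110 = 742
-x (two's complement) = …0100011010
AND   = 0000000010 = 2
(x & -x isolates the lowest set bit of x.)

2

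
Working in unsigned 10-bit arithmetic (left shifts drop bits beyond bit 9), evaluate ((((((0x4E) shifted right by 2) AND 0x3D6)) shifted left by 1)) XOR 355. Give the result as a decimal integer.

327

0x4E = 0001001110
→ shifted right by 2 → 0000010011 = 19
0x3D6 = 1111010110
→ AND → 0000010010 = 18
→ shifted left by 1 (mod 2^10) → 0000100100 = 36
355 = 0101100011
→ XOR → 0101000111 = 327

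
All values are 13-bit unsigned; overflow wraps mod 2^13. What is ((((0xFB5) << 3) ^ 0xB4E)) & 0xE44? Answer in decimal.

1604

0xFB5 = 0111110110101
→ << 3 (mod 2^13) → 1110110101000 = 7592
0xB4E = 0101101001110
→ ^ → 1011011100110 = 5862
0xE44 = 0111001000100
→ & → 0011001000100 = 1604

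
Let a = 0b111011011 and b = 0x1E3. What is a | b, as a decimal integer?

a = 111011011
0x1E3 = 111100011
 OR → 111111011 = 507

507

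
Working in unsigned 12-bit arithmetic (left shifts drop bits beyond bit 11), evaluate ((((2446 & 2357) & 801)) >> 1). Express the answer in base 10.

2446 = 100110001110
2357 = 100100110101
→ & → 100100000100 = 2308
801 = 001100100001
→ & → 000100000000 = 256
→ >> 1 → 000010000000 = 128

128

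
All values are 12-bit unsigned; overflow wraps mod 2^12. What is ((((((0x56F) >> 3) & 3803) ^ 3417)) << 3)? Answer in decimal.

0x56F = 010101101111
→ >> 3 → 000010101101 = 173
3803 = 111011011011
→ & → 000010001001 = 137
3417 = 110101011001
→ ^ → 110111010000 = 3536
→ << 3 (mod 2^12) → 111010000000 = 3712

3712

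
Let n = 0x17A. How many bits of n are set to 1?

0x17A = 101111010
Count the 1s: 1 + 1 + 1 + 1 + 1 + 1 = 6

6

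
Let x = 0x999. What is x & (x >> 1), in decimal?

136

x = 100110011001 = 2457
x>>1 = 010011001100
AND  = 000010001000 = 136
(x & (x >> 1) has a 1 wherever x has two consecutive 1 bits.)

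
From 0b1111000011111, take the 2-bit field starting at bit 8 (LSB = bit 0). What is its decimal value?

v = 1111000011111
Shift right by 8: 11110
Mask low 2 bits: 10 = 2

2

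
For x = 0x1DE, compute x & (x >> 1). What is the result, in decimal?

206

x = 111011110 = 478
x>>1 = 011101111
AND  = 011001110 = 206
(x & (x >> 1) has a 1 wherever x has two consecutive 1 bits.)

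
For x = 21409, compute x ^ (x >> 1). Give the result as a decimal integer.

x = 101001110100001 = 21409
x>>1 = 010100111010000
XOR  = 111101001110001 = 31345
(x ^ (x >> 1) gives the standard binary-reflected Gray code of x.)

31345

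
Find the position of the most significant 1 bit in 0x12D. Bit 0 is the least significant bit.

8

0x12D = 100101101
The topmost 1 is at position 8 (since 2^8 = 256 ≤ 301 < 512).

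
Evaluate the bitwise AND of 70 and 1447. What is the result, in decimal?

70 = 00001000110
1447 = 10110100111
AND → 00000000110 = 6

6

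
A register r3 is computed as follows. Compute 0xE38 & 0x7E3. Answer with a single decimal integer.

1568

0xE38 = 111000111000
0x7E3 = 011111100011
AND → 011000100000 = 1568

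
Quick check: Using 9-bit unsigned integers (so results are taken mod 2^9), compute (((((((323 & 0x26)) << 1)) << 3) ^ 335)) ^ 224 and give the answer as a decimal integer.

399

323 = 101000011
0x26 = 000100110
→ & → 000000010 = 2
→ << 1 (mod 2^9) → 000000100 = 4
→ << 3 (mod 2^9) → 000100000 = 32
335 = 101001111
→ ^ → 101101111 = 367
224 = 011100000
→ ^ → 110001111 = 399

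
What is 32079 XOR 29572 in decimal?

32079 = 111110101001111
29572 = 111001110000100
XOR → 000111011001011 = 3787

3787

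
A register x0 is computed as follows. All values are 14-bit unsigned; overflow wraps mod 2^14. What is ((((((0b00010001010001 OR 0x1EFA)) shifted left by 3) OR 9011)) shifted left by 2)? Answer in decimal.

8172

0b00010001010001 = 00010001010001
0x1EFA = 01111011111010
→ OR → 01111011111011 = 7931
→ shifted left by 3 (mod 2^14) → 11011111011000 = 14296
9011 = 10001100110011
→ OR → 11011111111011 = 14331
→ shifted left by 2 (mod 2^14) → 01111111101100 = 8172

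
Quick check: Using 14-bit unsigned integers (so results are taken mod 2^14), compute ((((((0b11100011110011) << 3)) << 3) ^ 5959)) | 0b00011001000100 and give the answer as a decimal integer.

0b11100011110011 = 11100011110011
→ << 3 (mod 2^14) → 00011110011000 = 1944
→ << 3 (mod 2^14) → 11110011000000 = 15552
5959 = 01011101000111
→ ^ → 10101110000111 = 11143
0b00011001000100 = 00011001000100
→ | → 10111111000111 = 12231

12231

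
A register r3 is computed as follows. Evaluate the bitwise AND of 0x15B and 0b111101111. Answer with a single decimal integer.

331

0x15B = 101011011
b = 111101111
AND → 101001011 = 331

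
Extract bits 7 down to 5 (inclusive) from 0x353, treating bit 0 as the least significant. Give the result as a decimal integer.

2

v = 0001101010011
Shift right by 5: 00011010
Mask low 3 bits: 010 = 2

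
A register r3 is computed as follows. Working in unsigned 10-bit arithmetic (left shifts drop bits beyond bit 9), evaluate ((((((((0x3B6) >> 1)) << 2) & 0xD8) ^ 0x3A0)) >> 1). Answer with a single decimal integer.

500

0x3B6 = 1110110110
→ >> 1 → 0111011011 = 475
→ << 2 (mod 2^10) → 1101101100 = 876
0xD8 = 0011011000
→ & → 0001001000 = 72
0x3A0 = 1110100000
→ ^ → 1111101000 = 1000
→ >> 1 → 0111110100 = 500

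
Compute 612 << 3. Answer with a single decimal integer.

612 = 0001001100100
shift left by 3 → 1001100100000 = 4896
(equivalently, 612 × 2^3 = 612 × 8)

4896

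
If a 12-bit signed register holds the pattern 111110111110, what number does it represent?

pattern = 111110111110 (MSB is 1 ⇒ negative)
Invert: 000001000001, add 1 → 000001000010 = 66, so the value is -66.
(Equivalently: 4030 - 2^12 = 4030 - 4096 = -66.)

-66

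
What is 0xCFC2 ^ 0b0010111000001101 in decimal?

0xCFC2 = 1100111111000010
b = 0010111000001101
XOR → 1110000111001111 = 57807

57807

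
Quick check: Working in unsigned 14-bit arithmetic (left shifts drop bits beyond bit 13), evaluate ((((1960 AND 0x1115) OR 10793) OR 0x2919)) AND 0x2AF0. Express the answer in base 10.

1960 = 00011110101000
0x1115 = 01000100010101
→ AND → 00000100000000 = 256
10793 = 10101000101001
→ OR → 10101100101001 = 11049
0x2919 = 10100100011001
→ OR → 10101100111001 = 11065
0x2AF0 = 10101011110000
→ AND → 10101000110000 = 10800

10800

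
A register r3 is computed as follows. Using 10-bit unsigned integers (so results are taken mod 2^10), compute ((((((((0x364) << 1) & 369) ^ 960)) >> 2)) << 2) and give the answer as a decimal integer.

0x364 = 1101100100
→ << 1 (mod 2^10) → 1011001000 = 712
369 = 0101110001
→ & → 0001000000 = 64
960 = 1111000000
→ ^ → 1110000000 = 896
→ >> 2 → 0011100000 = 224
→ << 2 (mod 2^10) → 1110000000 = 896

896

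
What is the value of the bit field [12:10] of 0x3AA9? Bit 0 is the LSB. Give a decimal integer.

v = 11101010101001
Shift right by 10: 1110
Mask low 3 bits: 110 = 6

6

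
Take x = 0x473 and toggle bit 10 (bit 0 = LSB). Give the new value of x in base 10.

115

x = 010001110011
bit 10 is currently 1; toggle it via x ^ (1 << 10) = x ^ 1024
→ 000001110011 = 115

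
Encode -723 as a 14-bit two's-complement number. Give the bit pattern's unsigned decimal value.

15661

723 in 14 bits: 00001011010011
Invert: 11110100101100
Add 1:  11110100101101 = 15661
(Check: 2^14 - 723 = 16384 - 723 = 15661.)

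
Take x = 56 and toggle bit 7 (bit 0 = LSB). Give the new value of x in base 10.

184

x = 00111000
bit 7 is currently 0; toggle it via x ^ (1 << 7) = x ^ 128
→ 10111000 = 184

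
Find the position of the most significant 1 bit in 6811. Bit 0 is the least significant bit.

6811 = 1101010011011
The topmost 1 is at position 12 (since 2^12 = 4096 ≤ 6811 < 8192).

12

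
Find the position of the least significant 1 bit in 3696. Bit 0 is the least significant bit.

3696 = 111001110000
Trailing zeros: 4, so the lowest set bit is bit 4 (value 16).

4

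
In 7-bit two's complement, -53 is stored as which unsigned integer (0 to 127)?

53 in 7 bits: 0110101
Invert: 1001010
Add 1:  1001011 = 75
(Check: 2^7 - 53 = 128 - 53 = 75.)

75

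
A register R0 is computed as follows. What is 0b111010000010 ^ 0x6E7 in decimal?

a = 111010000010
0x6E7 = 011011100111
XOR → 100001100101 = 2149

2149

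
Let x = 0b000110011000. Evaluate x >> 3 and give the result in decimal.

51

x = 110011000
shift right by 3 → 000110011 = 51
(equivalently, floor(408 / 8))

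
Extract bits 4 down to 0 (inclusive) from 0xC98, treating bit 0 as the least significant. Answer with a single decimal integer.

v = 110010011000
Shift right by 0: 110010011000
Mask low 5 bits: 11000 = 24

24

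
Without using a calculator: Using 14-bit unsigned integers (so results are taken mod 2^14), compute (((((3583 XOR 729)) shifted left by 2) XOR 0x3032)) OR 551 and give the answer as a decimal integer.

3759

3583 = 00110111111111
729 = 00001011011001
→ XOR → 00111100100110 = 3878
→ shifted left by 2 (mod 2^14) → 11110010011000 = 15512
0x3032 = 11000000110010
→ XOR → 00110010101010 = 3242
551 = 00001000100111
→ OR → 00111010101111 = 3759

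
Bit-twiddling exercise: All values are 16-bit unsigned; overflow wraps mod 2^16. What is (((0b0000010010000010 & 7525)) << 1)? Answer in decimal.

2048

0b0000010010000010 = 0000010010000010
7525 = 0001110101100101
→ & → 0000010000000000 = 1024
→ << 1 (mod 2^16) → 0000100000000000 = 2048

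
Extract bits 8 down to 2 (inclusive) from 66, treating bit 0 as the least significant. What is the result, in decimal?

16

v = 001000010
Shift right by 2: 0010000
Mask low 7 bits: 0010000 = 16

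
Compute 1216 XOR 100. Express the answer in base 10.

1188

1216 = 10011000000
100 = 00001100100
XOR → 10010100100 = 1188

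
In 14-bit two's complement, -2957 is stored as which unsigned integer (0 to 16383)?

2957 in 14 bits: 00101110001101
Invert: 11010001110010
Add 1:  11010001110011 = 13427
(Check: 2^14 - 2957 = 16384 - 2957 = 13427.)

13427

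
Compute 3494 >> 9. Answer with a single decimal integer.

3494 = 110110100110
shift right by 9 → 000000000110 = 6
(equivalently, floor(3494 / 512))

6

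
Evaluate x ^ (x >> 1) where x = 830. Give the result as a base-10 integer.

673

x = 1100111110 = 830
x>>1 = 0110011111
XOR  = 1010100001 = 673
(x ^ (x >> 1) gives the standard binary-reflected Gray code of x.)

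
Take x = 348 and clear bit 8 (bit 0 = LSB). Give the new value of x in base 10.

x = 0101011100
bit 8 is currently 1; clear it via x & ~(1 << 8) = x & ~256
→ 0001011100 = 92

92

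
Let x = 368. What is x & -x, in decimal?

16

x = 101110000 = 368
-x (two's complement) = …010010000
AND   = 000010000 = 16
(x & -x isolates the lowest set bit of x.)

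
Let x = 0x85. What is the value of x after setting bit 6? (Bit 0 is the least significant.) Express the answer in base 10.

197

x = 0010000101
bit 6 is currently 0; set it via x | (1 << 6) = x | 64
→ 0011000101 = 197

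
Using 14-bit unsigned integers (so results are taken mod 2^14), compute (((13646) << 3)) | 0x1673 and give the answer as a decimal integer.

13646 = 11010101001110
→ << 3 (mod 2^14) → 10101001110000 = 10864
0x1673 = 01011001110011
→ | → 11111001110011 = 15987

15987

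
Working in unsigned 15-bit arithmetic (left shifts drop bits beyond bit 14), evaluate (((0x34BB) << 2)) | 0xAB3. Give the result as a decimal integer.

23295

0x34BB = 011010010111011
→ << 2 (mod 2^15) → 101001011101100 = 21228
0xAB3 = 000101010110011
→ | → 101101011111111 = 23295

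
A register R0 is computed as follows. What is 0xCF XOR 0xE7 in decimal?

40

0xCF = 11001111
0xE7 = 11100111
XOR → 00101000 = 40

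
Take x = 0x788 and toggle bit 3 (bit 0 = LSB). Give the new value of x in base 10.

1920

x = 011110001000
bit 3 is currently 1; toggle it via x ^ (1 << 3) = x ^ 8
→ 011110000000 = 1920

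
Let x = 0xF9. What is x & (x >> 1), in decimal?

120

x = 11111001 = 249
x>>1 = 01111100
AND  = 01111000 = 120
(x & (x >> 1) has a 1 wherever x has two consecutive 1 bits.)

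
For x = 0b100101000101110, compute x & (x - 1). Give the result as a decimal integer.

x = 100101000101110 = 18990
x - 1 = 100101000101101
AND   = 100101000101100 = 18988
(x & (x - 1) clears the lowest set bit of x.)

18988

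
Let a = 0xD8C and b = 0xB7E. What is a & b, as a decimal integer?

0xD8C = 110110001100
0xB7E = 101101111110
AND → 100100001100 = 2316

2316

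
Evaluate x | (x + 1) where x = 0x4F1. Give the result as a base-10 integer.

x = 10011110001 = 1265
x + 1 = 10011110010
OR    = 10011110011 = 1267
(x | (x + 1) sets the lowest cleared bit.)

1267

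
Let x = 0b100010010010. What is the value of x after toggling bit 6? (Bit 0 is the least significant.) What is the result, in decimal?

2258

x = 100010010010
bit 6 is currently 0; toggle it via x ^ (1 << 6) = x ^ 64
→ 100011010010 = 2258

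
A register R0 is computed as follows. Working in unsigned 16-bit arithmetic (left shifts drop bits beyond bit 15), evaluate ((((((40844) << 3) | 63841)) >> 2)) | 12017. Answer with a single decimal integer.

40844 = 1001111110001100
→ << 3 (mod 2^16) → 1111110001100000 = 64608
63841 = 1111100101100001
→ | → 1111110101100001 = 64865
→ >> 2 → 0011111101011000 = 16216
12017 = 0010111011110001
→ | → 0011111111111001 = 16377

16377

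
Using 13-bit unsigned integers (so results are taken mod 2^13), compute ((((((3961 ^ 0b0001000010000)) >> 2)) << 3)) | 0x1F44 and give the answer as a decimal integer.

8148

3961 = 0111101111001
0b0001000010000 = 0001000010000
→ ^ → 0110101101001 = 3433
→ >> 2 → 0001101011010 = 858
→ << 3 (mod 2^13) → 1101011010000 = 6864
0x1F44 = 1111101000100
→ | → 1111111010100 = 8148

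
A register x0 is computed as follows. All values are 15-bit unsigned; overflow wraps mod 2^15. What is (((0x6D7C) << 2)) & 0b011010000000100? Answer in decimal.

13312

0x6D7C = 110110101111100
→ << 2 (mod 2^15) → 011010111110000 = 13808
0b011010000000100 = 011010000000100
→ & → 011010000000000 = 13312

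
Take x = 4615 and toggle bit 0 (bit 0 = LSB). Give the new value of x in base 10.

x = 01001000000111
bit 0 is currently 1; toggle it via x ^ (1 << 0) = x ^ 1
→ 01001000000110 = 4614

4614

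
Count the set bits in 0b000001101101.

5

n = 1101101
Count the 1s: 1 + 1 + 1 + 1 + 1 = 5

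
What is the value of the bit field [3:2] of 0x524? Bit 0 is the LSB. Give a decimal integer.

1

v = 010100100100
Shift right by 2: 0101001001
Mask low 2 bits: 01 = 1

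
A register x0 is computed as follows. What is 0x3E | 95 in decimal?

0x3E = 0111110
95 = 1011111
 OR → 1111111 = 127

127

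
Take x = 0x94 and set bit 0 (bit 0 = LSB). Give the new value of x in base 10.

149

x = 000010010100
bit 0 is currently 0; set it via x | (1 << 0) = x | 1
→ 000010010101 = 149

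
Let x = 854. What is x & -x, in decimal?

2

x = 1101010110 = 854
-x (two's complement) = …0010101010
AND   = 0000000010 = 2
(x & -x isolates the lowest set bit of x.)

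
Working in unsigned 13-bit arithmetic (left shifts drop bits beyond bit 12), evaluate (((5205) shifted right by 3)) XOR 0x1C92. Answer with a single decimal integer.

5205 = 1010001010101
→ shifted right by 3 → 0001010001010 = 650
0x1C92 = 1110010010010
→ XOR → 1111000011000 = 7704

7704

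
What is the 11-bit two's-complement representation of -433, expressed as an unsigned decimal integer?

1615

433 in 11 bits: 00110110001
Invert: 11001001110
Add 1:  11001001111 = 1615
(Check: 2^11 - 433 = 2048 - 433 = 1615.)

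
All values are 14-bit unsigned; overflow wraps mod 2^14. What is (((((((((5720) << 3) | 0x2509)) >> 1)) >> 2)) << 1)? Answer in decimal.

3570

5720 = 01011001011000
→ << 3 (mod 2^14) → 11001011000000 = 12992
0x2509 = 10010100001001
→ | → 11011111001001 = 14281
→ >> 1 → 01101111100100 = 7140
→ >> 2 → 00011011111001 = 1785
→ << 1 (mod 2^14) → 00110111110010 = 3570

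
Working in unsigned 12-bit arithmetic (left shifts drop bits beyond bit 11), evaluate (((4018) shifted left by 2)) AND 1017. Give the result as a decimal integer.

712

4018 = 111110110010
→ shifted left by 2 (mod 2^12) → 111011001000 = 3784
1017 = 001111111001
→ AND → 001011001000 = 712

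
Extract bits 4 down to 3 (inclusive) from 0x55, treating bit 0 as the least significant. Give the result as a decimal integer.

2

v = 0001010101
Shift right by 3: 0001010
Mask low 2 bits: 10 = 2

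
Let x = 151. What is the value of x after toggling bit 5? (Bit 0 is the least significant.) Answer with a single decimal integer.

x = 0010010111
bit 5 is currently 0; toggle it via x ^ (1 << 5) = x ^ 32
→ 0010110111 = 183

183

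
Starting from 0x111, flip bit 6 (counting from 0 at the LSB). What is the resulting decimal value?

337

x = 100010001
bit 6 is currently 0; toggle it via x ^ (1 << 6) = x ^ 64
→ 101010001 = 337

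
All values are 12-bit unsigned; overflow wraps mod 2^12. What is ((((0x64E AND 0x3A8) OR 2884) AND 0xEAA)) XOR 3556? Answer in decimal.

2028

0x64E = 011001001110
0x3A8 = 001110101000
→ AND → 001000001000 = 520
2884 = 101101000100
→ OR → 101101001100 = 2892
0xEAA = 111010101010
→ AND → 101000001000 = 2568
3556 = 110111100100
→ XOR → 011111101100 = 2028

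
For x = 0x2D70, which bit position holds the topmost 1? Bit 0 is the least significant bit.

13

0x2D70 = 10110101110000
The topmost 1 is at position 13 (since 2^13 = 8192 ≤ 11632 < 16384).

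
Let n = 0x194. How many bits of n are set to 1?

0x194 = 110010100
Count the 1s: 1 + 1 + 1 + 1 = 4

4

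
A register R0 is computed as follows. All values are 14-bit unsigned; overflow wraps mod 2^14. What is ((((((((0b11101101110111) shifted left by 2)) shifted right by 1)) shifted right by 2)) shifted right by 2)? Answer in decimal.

0b11101101110111 = 11101101110111
→ shifted left by 2 (mod 2^14) → 10110111011100 = 11740
→ shifted right by 1 → 01011011101110 = 5870
→ shifted right by 2 → 00010110111011 = 1467
→ shifted right by 2 → 00000101101110 = 366

366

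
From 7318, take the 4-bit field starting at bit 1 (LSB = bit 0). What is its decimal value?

11

v = 0001110010010110
Shift right by 1: 000111001001011
Mask low 4 bits: 1011 = 11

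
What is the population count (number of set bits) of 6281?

6281 = 1100010001001
Count the 1s: 1 + 1 + 1 + 1 + 1 = 5

5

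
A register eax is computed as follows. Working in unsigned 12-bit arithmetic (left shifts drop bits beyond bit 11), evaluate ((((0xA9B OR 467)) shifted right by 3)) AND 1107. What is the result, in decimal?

83

0xA9B = 101010011011
467 = 000111010011
→ OR → 101111011011 = 3035
→ shifted right by 3 → 000101111011 = 379
1107 = 010001010011
→ AND → 000001010011 = 83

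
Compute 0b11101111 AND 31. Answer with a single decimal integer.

a = 11101111
31 = 00011111
AND → 00001111 = 15

15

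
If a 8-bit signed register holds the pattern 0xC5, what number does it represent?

-59

pattern = 11000101 (MSB is 1 ⇒ negative)
Invert: 00111010, add 1 → 00111011 = 59, so the value is -59.
(Equivalently: 197 - 2^8 = 197 - 256 = -59.)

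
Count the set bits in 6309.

6309 = 1100010100101
Count the 1s: 1 + 1 + 1 + 1 + 1 + 1 = 6

6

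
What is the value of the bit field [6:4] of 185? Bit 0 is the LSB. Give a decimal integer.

3

v = 10111001
Shift right by 4: 1011
Mask low 3 bits: 011 = 3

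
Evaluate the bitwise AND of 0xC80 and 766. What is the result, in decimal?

0xC80 = 110010000000
766 = 001011111110
AND → 000010000000 = 128

128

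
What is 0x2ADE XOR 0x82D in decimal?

8947

0x2ADE = 10101011011110
0x82D = 00100000101101
XOR → 10001011110011 = 8947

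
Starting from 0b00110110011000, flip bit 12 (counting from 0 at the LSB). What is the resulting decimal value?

x = 00110110011000
bit 12 is currently 0; toggle it via x ^ (1 << 12) = x ^ 4096
→ 01110110011000 = 7576

7576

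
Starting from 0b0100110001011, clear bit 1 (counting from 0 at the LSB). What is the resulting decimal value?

2441

x = 0100110001011
bit 1 is currently 1; clear it via x & ~(1 << 1) = x & ~2
→ 0100110001001 = 2441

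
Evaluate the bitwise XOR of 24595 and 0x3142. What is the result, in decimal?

24595 = 110000000010011
0x3142 = 011000101000010
XOR → 101000101010001 = 20817

20817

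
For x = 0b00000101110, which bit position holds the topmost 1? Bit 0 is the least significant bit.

5

0b00000101110 = 101110
The topmost 1 is at position 5 (since 2^5 = 32 ≤ 46 < 64).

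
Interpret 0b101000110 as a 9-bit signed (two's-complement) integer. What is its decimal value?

-186

pattern = 101000110 (MSB is 1 ⇒ negative)
Invert: 010111001, add 1 → 010111010 = 186, so the value is -186.
(Equivalently: 326 - 2^9 = 326 - 512 = -186.)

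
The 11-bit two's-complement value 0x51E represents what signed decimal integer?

-738

pattern = 10100011110 (MSB is 1 ⇒ negative)
Invert: 01011100001, add 1 → 01011100010 = 738, so the value is -738.
(Equivalently: 1310 - 2^11 = 1310 - 2048 = -738.)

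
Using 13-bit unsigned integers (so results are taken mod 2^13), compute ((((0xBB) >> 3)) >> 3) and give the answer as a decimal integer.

2

0xBB = 0000010111011
→ >> 3 → 0000000010111 = 23
→ >> 3 → 0000000000010 = 2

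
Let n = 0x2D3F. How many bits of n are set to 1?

10

0x2D3F = 10110100111111
Count the 1s: 1 + 1 + 1 + 1 + 1 + 1 + 1 + 1 + 1 + 1 = 10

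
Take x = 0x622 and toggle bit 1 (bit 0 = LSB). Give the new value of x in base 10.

x = 11000100010
bit 1 is currently 1; toggle it via x ^ (1 << 1) = x ^ 2
→ 11000100000 = 1568

1568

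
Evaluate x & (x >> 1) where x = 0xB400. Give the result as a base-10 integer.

4096

x = 1011010000000000 = 46080
x>>1 = 0101101000000000
AND  = 0001000000000000 = 4096
(x & (x >> 1) has a 1 wherever x has two consecutive 1 bits.)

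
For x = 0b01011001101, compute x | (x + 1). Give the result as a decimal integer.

719

x = 1011001101 = 717
x + 1 = 1011001110
OR    = 1011001111 = 719
(x | (x + 1) sets the lowest cleared bit.)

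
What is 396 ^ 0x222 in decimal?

942

396 = 0110001100
0x222 = 1000100010
XOR → 1110101110 = 942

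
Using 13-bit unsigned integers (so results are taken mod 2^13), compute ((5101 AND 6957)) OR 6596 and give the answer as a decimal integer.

5101 = 1001111101101
6957 = 1101100101101
→ AND → 1001100101101 = 4909
6596 = 1100111000100
→ OR → 1101111101101 = 7149

7149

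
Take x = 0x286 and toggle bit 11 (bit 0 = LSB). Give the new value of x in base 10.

x = 0001010000110
bit 11 is currently 0; toggle it via x ^ (1 << 11) = x ^ 2048
→ 0101010000110 = 2694

2694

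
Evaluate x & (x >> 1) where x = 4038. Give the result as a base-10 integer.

x = 111111000110 = 4038
x>>1 = 011111100011
AND  = 011111000010 = 1986
(x & (x >> 1) has a 1 wherever x has two consecutive 1 bits.)

1986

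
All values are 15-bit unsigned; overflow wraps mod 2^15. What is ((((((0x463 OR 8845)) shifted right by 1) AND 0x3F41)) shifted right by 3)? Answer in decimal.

0x463 = 000010001100011
8845 = 010001010001101
→ OR → 010011011101111 = 9967
→ shifted right by 1 → 001001101110111 = 4983
0x3F41 = 011111101000001
→ AND → 001001101000001 = 4929
→ shifted right by 3 → 000001001101000 = 616

616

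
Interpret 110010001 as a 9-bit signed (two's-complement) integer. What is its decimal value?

-111

pattern = 110010001 (MSB is 1 ⇒ negative)
Invert: 001101110, add 1 → 001101111 = 111, so the value is -111.
(Equivalently: 401 - 2^9 = 401 - 512 = -111.)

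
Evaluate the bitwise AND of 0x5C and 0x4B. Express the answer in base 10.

72

0x5C = 1011100
0x4B = 1001011
AND → 1001000 = 72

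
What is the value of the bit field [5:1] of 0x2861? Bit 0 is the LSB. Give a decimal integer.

16

v = 10100001100001
Shift right by 1: 1010000110000
Mask low 5 bits: 10000 = 16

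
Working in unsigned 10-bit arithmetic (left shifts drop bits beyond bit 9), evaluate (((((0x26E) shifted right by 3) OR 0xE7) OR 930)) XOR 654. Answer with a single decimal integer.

0x26E = 1001101110
→ shifted right by 3 → 0001001101 = 77
0xE7 = 0011100111
→ OR → 0011101111 = 239
930 = 1110100010
→ OR → 1111101111 = 1007
654 = 1010001110
→ XOR → 0101100001 = 353

353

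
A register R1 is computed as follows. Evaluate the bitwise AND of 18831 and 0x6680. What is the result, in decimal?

16512

18831 = 100100110001111
0x6680 = 110011010000000
AND → 100000010000000 = 16512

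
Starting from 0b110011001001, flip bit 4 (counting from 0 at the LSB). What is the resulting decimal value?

x = 110011001001
bit 4 is currently 0; toggle it via x ^ (1 << 4) = x ^ 16
→ 110011011001 = 3289

3289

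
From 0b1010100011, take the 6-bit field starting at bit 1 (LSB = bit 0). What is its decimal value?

v = 1010100011
Shift right by 1: 101010001
Mask low 6 bits: 010001 = 17

17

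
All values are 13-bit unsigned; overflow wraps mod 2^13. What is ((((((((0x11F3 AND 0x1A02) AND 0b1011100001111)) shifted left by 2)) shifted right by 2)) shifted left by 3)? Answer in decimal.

16

0x11F3 = 1000111110011
0x1A02 = 1101000000010
→ AND → 1000000000010 = 4098
0b1011100001111 = 1011100001111
→ AND → 1000000000010 = 4098
→ shifted left by 2 (mod 2^13) → 0000000001000 = 8
→ shifted right by 2 → 0000000000010 = 2
→ shifted left by 3 (mod 2^13) → 0000000010000 = 16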